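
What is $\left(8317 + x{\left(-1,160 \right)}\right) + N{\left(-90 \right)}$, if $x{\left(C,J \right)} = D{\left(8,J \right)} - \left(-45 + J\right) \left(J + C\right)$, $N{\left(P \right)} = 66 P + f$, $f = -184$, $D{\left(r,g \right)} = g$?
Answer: $-15932$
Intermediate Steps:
$N{\left(P \right)} = -184 + 66 P$ ($N{\left(P \right)} = 66 P - 184 = -184 + 66 P$)
$x{\left(C,J \right)} = J - \left(-45 + J\right) \left(C + J\right)$ ($x{\left(C,J \right)} = J - \left(-45 + J\right) \left(J + C\right) = J - \left(-45 + J\right) \left(C + J\right)$)
$\left(8317 + x{\left(-1,160 \right)}\right) + N{\left(-90 \right)} = \left(8317 + \left(- 160^{2} + 45 \left(-1\right) + 46 \cdot 160 - \left(-1\right) 160\right)\right) + \left(-184 + 66 \left(-90\right)\right) = \left(8317 + \left(\left(-1\right) 25600 - 45 + 7360 + 160\right)\right) - 6124 = \left(8317 + \left(-25600 - 45 + 7360 + 160\right)\right) - 6124 = \left(8317 - 18125\right) - 6124 = -9808 - 6124 = -15932$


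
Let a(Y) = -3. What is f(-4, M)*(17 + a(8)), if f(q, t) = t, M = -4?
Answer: -56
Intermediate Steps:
f(-4, M)*(17 + a(8)) = -4*(17 - 3) = -4*14 = -56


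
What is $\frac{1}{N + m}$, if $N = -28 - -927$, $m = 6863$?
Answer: $\frac{1}{7762} \approx 0.00012883$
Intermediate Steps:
$N = 899$ ($N = -28 + 927 = 899$)
$\frac{1}{N + m} = \frac{1}{899 + 6863} = \frac{1}{7762}$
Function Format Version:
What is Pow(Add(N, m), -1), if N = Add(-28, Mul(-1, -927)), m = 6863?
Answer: Rational(1, 7762) ≈ 0.00012883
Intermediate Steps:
N = 899 (N = Add(-28, 927) = 899)
Pow(Add(N, m), -1) = Pow(Add(899, 6863), -1) = Pow(7762, -1) = Rational(1, 7762)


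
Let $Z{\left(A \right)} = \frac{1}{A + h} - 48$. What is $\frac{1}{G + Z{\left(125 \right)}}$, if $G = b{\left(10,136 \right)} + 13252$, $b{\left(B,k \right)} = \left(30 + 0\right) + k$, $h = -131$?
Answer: $\frac{6}{80219} \approx 7.4795 \cdot 10^{-5}$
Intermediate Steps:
$Z{\left(A \right)} = -48 + \frac{1}{-131 + A}$ ($Z{\left(A \right)} = \frac{1}{A - 131} - 48 = \frac{1}{-131 + A} - 48 = -48 + \frac{1}{-131 + A}$)
$b{\left(B,k \right)} = 30 + k$
$G = 13418$ ($G = \left(30 + 136\right) + 13252 = 166 + 13252 = 13418$)
$\frac{1}{G + Z{\left(125 \right)}} = \frac{1}{13418 + \frac{6289 - 6000}{-131 + 125}} = \frac{1}{13418 + \frac{6289 - 6000}{-6}} = \frac{1}{13418 - \frac{289}{6}} = \frac{1}{\frac{80219}{6}} = \frac{6}{80219}$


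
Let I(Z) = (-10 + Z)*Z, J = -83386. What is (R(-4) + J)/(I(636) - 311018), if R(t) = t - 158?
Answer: -41774/43559 ≈ -0.95902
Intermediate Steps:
R(t) = -158 + t
I(Z) = Z*(-10 + Z)
(R(-4) + J)/(I(636) - 311018) = ((-158 - 4) - 83386)/(636*(-10 + 636) - 311018) = (-162 - 83386)/(636*626 - 311018) = -83548/(398136 - 311018) = -83548/87118 = -83548*1/87118 = -41774/43559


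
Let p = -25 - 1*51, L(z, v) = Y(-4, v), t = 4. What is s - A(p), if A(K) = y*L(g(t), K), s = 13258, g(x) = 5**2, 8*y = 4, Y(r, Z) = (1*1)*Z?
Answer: 13296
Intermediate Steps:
Y(r, Z) = Z (Y(r, Z) = 1*Z = Z)
y = 1/2 (y = (1/8)*4 = 1/2 ≈ 0.50000)
g(x) = 25
L(z, v) = v
p = -76 (p = -25 - 51 = -76)
A(K) = K/2
s - A(p) = 13258 - (-76)/2 = 13258 - 1*(-38) = 13258 + 38 = 13296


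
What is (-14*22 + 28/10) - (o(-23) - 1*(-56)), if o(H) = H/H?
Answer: -1811/5 ≈ -362.20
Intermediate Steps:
o(H) = 1
(-14*22 + 28/10) - (o(-23) - 1*(-56)) = (-14*22 + 28/10) - (1 - 1*(-56)) = (-308 + 28*(⅒)) - (1 + 56) = (-308 + 14/5) - 1*57 = -1526/5 - 57 = -1811/5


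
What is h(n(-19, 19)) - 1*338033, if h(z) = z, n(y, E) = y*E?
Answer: -338394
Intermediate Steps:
n(y, E) = E*y
h(n(-19, 19)) - 1*338033 = 19*(-19) - 1*338033 = -361 - 338033 = -338394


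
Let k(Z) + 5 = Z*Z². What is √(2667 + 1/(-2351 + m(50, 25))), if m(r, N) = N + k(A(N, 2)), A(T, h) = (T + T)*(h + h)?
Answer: 2*√42647136516826214/7997669 ≈ 51.643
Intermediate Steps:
A(T, h) = 4*T*h (A(T, h) = (2*T)*(2*h) = 4*T*h)
k(Z) = -5 + Z³ (k(Z) = -5 + Z*Z² = -5 + Z³)
m(r, N) = -5 + N + 512*N³ (m(r, N) = N + (-5 + (4*N*2)³) = N + (-5 + (8*N)³) = N + (-5 + 512*N³) = -5 + N + 512*N³)
√(2667 + 1/(-2351 + m(50, 25))) = √(2667 + 1/(-2351 + (-5 + 25 + 512*25³))) = √(2667 + 1/(-2351 + (-5 + 25 + 512*15625))) = √(2667 + 1/(-2351 + (-5 + 25 + 8000000))) = √(2667 + 1/(-2351 + 8000020)) = √(2667 + 1/7997669) = √(21329783224/7997669) = 2*√42647136516826214/7997669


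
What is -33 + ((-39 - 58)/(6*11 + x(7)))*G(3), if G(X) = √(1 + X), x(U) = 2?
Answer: -1219/34 ≈ -35.853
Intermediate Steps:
-33 + ((-39 - 58)/(6*11 + x(7)))*G(3) = -33 + ((-39 - 58)/(6*11 + 2))*√(1 + 3) = -33 + (-97/(66 + 2))*√4 = -33 - 97/68*2 = -33 - 97/34 = -1219/34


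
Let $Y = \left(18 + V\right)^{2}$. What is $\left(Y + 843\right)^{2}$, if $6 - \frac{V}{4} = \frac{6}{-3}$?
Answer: $11175649$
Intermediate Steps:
$V = 32$ ($V = 24 - 4 \frac{6}{-3} = 24 - 4 \cdot 6 \left(- \frac{1}{3}\right) = 24 - -8 = 24 + 8 = 32$)
$Y = 2500$ ($Y = \left(18 + 32\right)^{2} = 50^{2} = 2500$)
$\left(Y + 843\right)^{2} = \left(2500 + 843\right)^{2} = 3343^{2} = 11175649$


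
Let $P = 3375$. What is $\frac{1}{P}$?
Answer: $\frac{1}{3375} \approx 0.0002963$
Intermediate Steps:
$\frac{1}{P} = \frac{1}{3375}$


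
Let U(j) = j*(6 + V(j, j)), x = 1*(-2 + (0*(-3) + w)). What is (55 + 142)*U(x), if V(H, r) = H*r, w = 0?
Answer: -3940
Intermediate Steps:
x = -2 (x = 1*(-2 + (0*(-3) + 0)) = 1*(-2 + (0 + 0)) = 1*(-2 + 0) = 1*(-2) = -2)
U(j) = j*(6 + j²) (U(j) = j*(6 + j*j) = j*(6 + j²))
(55 + 142)*U(x) = (55 + 142)*(-2*(6 + (-2)²)) = 197*(-2*(6 + 4)) = 197*(-2*10) = 197*(-20) = -3940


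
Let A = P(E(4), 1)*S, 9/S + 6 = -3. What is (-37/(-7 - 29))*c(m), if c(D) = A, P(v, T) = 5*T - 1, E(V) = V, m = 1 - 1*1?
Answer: -37/9 ≈ -4.1111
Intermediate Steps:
m = 0 (m = 1 - 1 = 0)
S = -1 (S = 9/(-6 - 3) = 9/(-9) = 9*(-⅑) = -1)
P(v, T) = -1 + 5*T
A = -4 (A = (-1 + 5*1)*(-1) = (-1 + 5)*(-1) = 4*(-1) = -4)
c(D) = -4
(-37/(-7 - 29))*c(m) = -37/(-7 - 29)*(-4) = -37/(-36)*(-4) = -37*(-1/36)*(-4) = (37/36)*(-4) = -37/9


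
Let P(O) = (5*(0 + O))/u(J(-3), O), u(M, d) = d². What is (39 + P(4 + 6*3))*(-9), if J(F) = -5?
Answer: -7767/22 ≈ -353.05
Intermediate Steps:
P(O) = 5/O (P(O) = (5*(0 + O))/(O²) = (5*O)/O² = 5/O)
(39 + P(4 + 6*3))*(-9) = (39 + 5/(4 + 6*3))*(-9) = (39 + 5/(4 + 18))*(-9) = (39 + 5/22)*(-9) = (863/22)*(-9) = -7767/22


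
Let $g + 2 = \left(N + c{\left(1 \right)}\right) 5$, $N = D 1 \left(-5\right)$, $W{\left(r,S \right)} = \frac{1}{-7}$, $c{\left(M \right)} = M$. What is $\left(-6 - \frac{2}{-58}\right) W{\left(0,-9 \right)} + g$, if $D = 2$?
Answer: $- \frac{9368}{203} \approx -46.148$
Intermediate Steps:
$W{\left(r,S \right)} = - \frac{1}{7}$
$N = -10$ ($N = 2 \cdot 1 \left(-5\right) = 2 \left(-5\right) = -10$)
$g = -47$ ($g = -2 + \left(-10 + 1\right) 5 = -2 - 45 = -47$)
$\left(-6 - \frac{2}{-58}\right) W{\left(0,-9 \right)} + g = \left(-6 - \frac{2}{-58}\right) \left(- \frac{1}{7}\right) - 47 = \left(-6 - - \frac{1}{29}\right) \left(- \frac{1}{7}\right) - 47 = \left(-6 + \frac{1}{29}\right) \left(- \frac{1}{7}\right) - 47 = \left(- \frac{173}{29}\right) \left(- \frac{1}{7}\right) - 47 = \frac{173}{203} - 47 = - \frac{9368}{203}$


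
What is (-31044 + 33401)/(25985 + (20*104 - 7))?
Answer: 2357/28058 ≈ 0.084005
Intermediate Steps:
(-31044 + 33401)/(25985 + (20*104 - 7)) = 2357/(25985 + (2080 - 7)) = 2357/(25985 + 2073) = 2357/28058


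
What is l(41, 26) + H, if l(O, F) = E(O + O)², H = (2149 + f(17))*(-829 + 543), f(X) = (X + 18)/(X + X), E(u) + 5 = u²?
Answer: 757010894/17 ≈ 4.4530e+7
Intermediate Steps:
E(u) = -5 + u²
f(X) = (18 + X)/(2*X) (f(X) = (18 + X)/((2*X)) = (18 + X)*(1/(2*X)) = (18 + X)/(2*X))
H = -10453443/17 (H = (2149 + (½)*(18 + 17)/17)*(-829 + 543) = (2149 + (½)*(1/17)*35)*(-286) = (2149 + 35/34)*(-286) = (73101/34)*(-286) = -10453443/17 ≈ -6.1491e+5)
l(O, F) = (-5 + 4*O²)² (l(O, F) = (-5 + (O + O)²)² = (-5 + (2*O)²)² = (-5 + 4*O²)²)
l(41, 26) + H = (-5 + 4*41²)² - 10453443/17 = (-5 + 4*1681)² - 10453443/17 = (-5 + 6724)² - 10453443/17 = 6719² - 10453443/17 = 45144961 - 10453443/17 = 757010894/17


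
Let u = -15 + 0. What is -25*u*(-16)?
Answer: -6000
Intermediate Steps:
u = -15
-25*u*(-16) = -25*(-15)*(-16) = 375*(-16) = -6000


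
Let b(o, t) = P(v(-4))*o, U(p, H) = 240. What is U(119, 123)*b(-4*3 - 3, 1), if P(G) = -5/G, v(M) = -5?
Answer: -3600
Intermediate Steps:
b(o, t) = o (b(o, t) = (-5/(-5))*o = (-5*(-⅕))*o = 1*o = o)
U(119, 123)*b(-4*3 - 3, 1) = 240*(-4*3 - 3) = 240*(-12 - 3) = 240*(-15) = -3600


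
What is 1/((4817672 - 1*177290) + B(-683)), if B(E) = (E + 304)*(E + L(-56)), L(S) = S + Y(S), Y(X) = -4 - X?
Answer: 1/4900755 ≈ 2.0405e-7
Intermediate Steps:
L(S) = -4 (L(S) = S + (-4 - S) = -4)
B(E) = (-4 + E)*(304 + E) (B(E) = (E + 304)*(E - 4) = (304 + E)*(-4 + E) = (-4 + E)*(304 + E))
1/((4817672 - 1*177290) + B(-683)) = 1/((4817672 - 1*177290) + (-1216 + (-683)**2 + 300*(-683))) = 1/((4817672 - 177290) + (-1216 + 466489 - 204900)) = 1/(4640382 + 260373) = 1/4900755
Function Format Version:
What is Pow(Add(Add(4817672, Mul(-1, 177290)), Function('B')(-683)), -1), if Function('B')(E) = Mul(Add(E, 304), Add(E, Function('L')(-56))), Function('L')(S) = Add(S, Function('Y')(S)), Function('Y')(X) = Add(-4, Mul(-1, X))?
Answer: Rational(1, 4900755) ≈ 2.0405e-7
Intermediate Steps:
Function('L')(S) = -4 (Function('L')(S) = Add(S, Add(-4, Mul(-1, S))) = -4)
Function('B')(E) = Mul(Add(-4, E), Add(304, E)) (Function('B')(E) = Mul(Add(E, 304), Add(E, -4)) = Mul(Add(304, E), Add(-4, E)) = Mul(Add(-4, E), Add(304, E)))
Pow(Add(Add(4817672, Mul(-1, 177290)), Function('B')(-683)), -1) = Pow(Add(Add(4817672, Mul(-1, 177290)), Add(-1216, Pow(-683, 2), Mul(300, -683))), -1) = Pow(Add(Add(4817672, -177290), Add(-1216, 466489, -204900)), -1) = Pow(Add(4640382, 260373), -1) = Pow(4900755, -1) = Rational(1, 4900755)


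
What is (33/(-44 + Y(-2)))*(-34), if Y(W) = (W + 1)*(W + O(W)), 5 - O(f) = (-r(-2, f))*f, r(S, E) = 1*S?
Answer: 22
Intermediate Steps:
r(S, E) = S
O(f) = 5 - 2*f (O(f) = 5 - (-1*(-2))*f = 5 - 2*f)
Y(W) = (1 + W)*(5 - W) (Y(W) = (W + 1)*(W + (5 - 2*W)) = (1 + W)*(5 - W))
(33/(-44 + Y(-2)))*(-34) = (33/(-44 + (5 - 1*(-2)² + 4*(-2))))*(-34) = (33/(-44 + (5 - 1*4 - 8)))*(-34) = (33/(-44 + (5 - 4 - 8)))*(-34) = (33/(-44 - 7))*(-34) = (33/(-51))*(-34) = (33*(-1/51))*(-34) = -11/17*(-34) = 22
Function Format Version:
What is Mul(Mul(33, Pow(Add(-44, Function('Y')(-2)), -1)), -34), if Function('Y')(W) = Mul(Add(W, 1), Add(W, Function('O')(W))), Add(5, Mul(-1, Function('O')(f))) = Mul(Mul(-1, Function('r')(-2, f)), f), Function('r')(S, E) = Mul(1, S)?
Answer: 22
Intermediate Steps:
Function('r')(S, E) = S
Function('O')(f) = Add(5, Mul(-2, f)) (Function('O')(f) = Add(5, Mul(-1, Mul(Mul(-1, -2), f))) = Add(5, Mul(-1, Mul(2, f))) = Add(5, Mul(-2, f)))
Function('Y')(W) = Mul(Add(1, W), Add(5, Mul(-1, W))) (Function('Y')(W) = Mul(Add(W, 1), Add(W, Add(5, Mul(-2, W)))) = Mul(Add(1, W), Add(5, Mul(-1, W))))
Mul(Mul(33, Pow(Add(-44, Function('Y')(-2)), -1)), -34) = Mul(Mul(33, Pow(Add(-44, Add(5, Mul(-1, Pow(-2, 2)), Mul(4, -2))), -1)), -34) = Mul(Mul(33, Pow(Add(-44, Add(5, Mul(-1, 4), -8)), -1)), -34) = Mul(Mul(33, Pow(Add(-44, Add(5, -4, -8)), -1)), -34) = Mul(Mul(33, Pow(Add(-44, -7), -1)), -34) = Mul(Mul(33, Pow(-51, -1)), -34) = Mul(Mul(33, Rational(-1, 51)), -34) = Mul(Rational(-11, 17), -34) = 22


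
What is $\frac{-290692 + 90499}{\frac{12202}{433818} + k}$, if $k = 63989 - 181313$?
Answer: $\frac{43423663437}{25448625415} \approx 1.7063$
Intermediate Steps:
$k = -117324$ ($k = 63989 - 181313 = -117324$)
$\frac{-290692 + 90499}{\frac{12202}{433818} + k} = \frac{-290692 + 90499}{\frac{12202}{433818} - 117324} = - \frac{200193}{12202 \cdot \frac{1}{433818} - 117324} = - \frac{200193}{\frac{6101}{216909} - 117324} = - \frac{200193}{- \frac{25448625415}{216909}} = \left(-200193\right) \left(- \frac{216909}{25448625415}\right) = \frac{43423663437}{25448625415}$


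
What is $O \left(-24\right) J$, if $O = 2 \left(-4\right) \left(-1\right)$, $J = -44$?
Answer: $8448$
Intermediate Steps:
$O = 8$ ($O = \left(-8\right) \left(-1\right) = 8$)
$O \left(-24\right) J = 8 \left(-24\right) \left(-44\right) = \left(-192\right) \left(-44\right) = 8448$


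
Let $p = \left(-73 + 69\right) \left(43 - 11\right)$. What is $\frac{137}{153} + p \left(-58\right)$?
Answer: $\frac{1136009}{153} \approx 7424.9$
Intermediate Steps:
$p = -128$ ($p = \left(-4\right) 32 = -128$)
$\frac{137}{153} + p \left(-58\right) = \frac{137}{153} - -7424 = 137 \cdot \frac{1}{153} + 7424 = \frac{137}{153} + 7424 = \frac{1136009}{153}$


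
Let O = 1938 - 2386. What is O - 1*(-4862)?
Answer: 4414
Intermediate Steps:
O = -448
O - 1*(-4862) = -448 - 1*(-4862) = -448 + 4862 = 4414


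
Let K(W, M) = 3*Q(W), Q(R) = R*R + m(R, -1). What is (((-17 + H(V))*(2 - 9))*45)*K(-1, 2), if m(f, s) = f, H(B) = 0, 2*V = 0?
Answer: 0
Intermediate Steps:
V = 0 (V = (1/2)*0 = 0)
Q(R) = R + R**2 (Q(R) = R*R + R = R**2 + R = R + R**2)
K(W, M) = 3*W*(1 + W) (K(W, M) = 3*(W*(1 + W)) = 3*W*(1 + W))
(((-17 + H(V))*(2 - 9))*45)*K(-1, 2) = (((-17 + 0)*(2 - 9))*45)*(3*(-1)*(1 - 1)) = (-17*(-7)*45)*(3*(-1)*0) = (119*45)*0 = 5355*0 = 0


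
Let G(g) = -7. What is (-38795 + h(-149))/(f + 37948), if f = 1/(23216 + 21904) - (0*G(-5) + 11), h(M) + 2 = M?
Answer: -1757243520/1711717441 ≈ -1.0266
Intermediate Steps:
h(M) = -2 + M
f = -496319/45120 (f = 1/(23216 + 21904) - (0*(-7) + 11) = 1/45120 - (0 + 11) = 1/45120 - 1*11 = 1/45120 - 11 = -496319/45120 ≈ -11.000)
(-38795 + h(-149))/(f + 37948) = (-38795 + (-2 - 149))/(-496319/45120 + 37948) = (-38795 - 151)/(1711717441/45120) = -38946*45120/1711717441 = -1757243520/1711717441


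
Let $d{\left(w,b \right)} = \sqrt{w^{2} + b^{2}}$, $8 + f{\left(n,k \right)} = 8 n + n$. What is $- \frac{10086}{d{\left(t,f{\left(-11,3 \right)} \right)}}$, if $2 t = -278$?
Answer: $- \frac{5043 \sqrt{30770}}{15385} \approx -57.498$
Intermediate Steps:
$t = -139$ ($t = \frac{1}{2} \left(-278\right) = -139$)
$f{\left(n,k \right)} = -8 + 9 n$ ($f{\left(n,k \right)} = -8 + \left(8 n + n\right) = -8 + 9 n$)
$d{\left(w,b \right)} = \sqrt{b^{2} + w^{2}}$
$- \frac{10086}{d{\left(t,f{\left(-11,3 \right)} \right)}} = - \frac{10086}{\sqrt{\left(-8 + 9 \left(-11\right)\right)^{2} + \left(-139\right)^{2}}} = - \frac{10086}{\sqrt{\left(-8 - 99\right)^{2} + 19321}} = - \frac{10086}{\sqrt{\left(-107\right)^{2} + 19321}} = - \frac{10086}{\sqrt{11449 + 19321}} = - \frac{10086}{\sqrt{30770}} = - 10086 \frac{\sqrt{30770}}{30770} = - \frac{5043 \sqrt{30770}}{15385}$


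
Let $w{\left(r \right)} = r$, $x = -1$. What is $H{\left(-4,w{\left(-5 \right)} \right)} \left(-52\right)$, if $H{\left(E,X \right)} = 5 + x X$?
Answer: $-520$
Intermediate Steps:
$H{\left(E,X \right)} = 5 - X$
$H{\left(-4,w{\left(-5 \right)} \right)} \left(-52\right) = \left(5 - -5\right) \left(-52\right) = \left(5 + 5\right) \left(-52\right) = 10 \left(-52\right) = -520$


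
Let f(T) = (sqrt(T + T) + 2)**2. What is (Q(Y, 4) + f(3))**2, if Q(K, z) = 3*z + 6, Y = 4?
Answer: 880 + 224*sqrt(6) ≈ 1428.7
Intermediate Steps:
Q(K, z) = 6 + 3*z
f(T) = (2 + sqrt(2)*sqrt(T))**2 (f(T) = (sqrt(2*T) + 2)**2 = (sqrt(2)*sqrt(T) + 2)**2 = (2 + sqrt(2)*sqrt(T))**2)
(Q(Y, 4) + f(3))**2 = ((6 + 3*4) + (2 + sqrt(2)*sqrt(3))**2)**2 = ((6 + 12) + (2 + sqrt(6))**2)**2 = (18 + (2 + sqrt(6))**2)**2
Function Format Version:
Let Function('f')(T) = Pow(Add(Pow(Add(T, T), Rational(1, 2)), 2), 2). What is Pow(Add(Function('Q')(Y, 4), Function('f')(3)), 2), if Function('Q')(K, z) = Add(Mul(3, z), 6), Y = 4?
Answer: Add(880, Mul(224, Pow(6, Rational(1, 2)))) ≈ 1428.7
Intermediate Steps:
Function('Q')(K, z) = Add(6, Mul(3, z))
Function('f')(T) = Pow(Add(2, Mul(Pow(2, Rational(1, 2)), Pow(T, Rational(1, 2)))), 2) (Function('f')(T) = Pow(Add(Pow(Mul(2, T), Rational(1, 2)), 2), 2) = Pow(Add(Mul(Pow(2, Rational(1, 2)), Pow(T, Rational(1, 2))), 2), 2) = Pow(Add(2, Mul(Pow(2, Rational(1, 2)), Pow(T, Rational(1, 2)))), 2))
Pow(Add(Function('Q')(Y, 4), Function('f')(3)), 2) = Pow(Add(Add(6, Mul(3, 4)), Pow(Add(2, Mul(Pow(2, Rational(1, 2)), Pow(3, Rational(1, 2)))), 2)), 2) = Pow(Add(Add(6, 12), Pow(Add(2, Pow(6, Rational(1, 2))), 2)), 2) = Pow(Add(18, Pow(Add(2, Pow(6, Rational(1, 2))), 2)), 2)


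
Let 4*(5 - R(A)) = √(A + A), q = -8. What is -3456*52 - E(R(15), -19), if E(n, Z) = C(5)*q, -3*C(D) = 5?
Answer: -539176/3 ≈ -1.7973e+5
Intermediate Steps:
R(A) = 5 - √2*√A/4 (R(A) = 5 - √(A + A)/4 = 5 - √2*√A/4)
C(D) = -5/3 (C(D) = -⅓*5 = -5/3)
E(n, Z) = 40/3 (E(n, Z) = -5/3*(-8) = 40/3)
-3456*52 - E(R(15), -19) = -3456*52 - 1*40/3 = -179712 - 40/3 = -539176/3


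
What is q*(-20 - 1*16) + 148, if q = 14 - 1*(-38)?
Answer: -1724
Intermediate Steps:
q = 52 (q = 14 + 38 = 52)
q*(-20 - 1*16) + 148 = 52*(-20 - 1*16) + 148 = 52*(-20 - 16) + 148 = 52*(-36) + 148 = -1872 + 148 = -1724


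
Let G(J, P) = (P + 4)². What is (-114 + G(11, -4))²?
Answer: 12996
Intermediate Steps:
G(J, P) = (4 + P)²
(-114 + G(11, -4))² = (-114 + (4 - 4)²)² = (-114 + 0²)² = (-114 + 0)² = (-114)² = 12996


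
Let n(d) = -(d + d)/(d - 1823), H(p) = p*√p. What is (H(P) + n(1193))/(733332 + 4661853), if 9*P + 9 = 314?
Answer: 1193/1699483275 + 61*√305/29133999 ≈ 3.7268e-5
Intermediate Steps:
P = 305/9 (P = -1 + (⅑)*314 = -1 + 314/9 = 305/9 ≈ 33.889)
H(p) = p^(3/2)
n(d) = -2*d/(-1823 + d)
(H(P) + n(1193))/(733332 + 4661853) = ((305/9)^(3/2) - 2*1193/(-1823 + 1193))/(733332 + 4661853) = (305*√305/27 - 2*1193/(-630))/5395185 = (305*√305/27 - 2*1193*(-1/630))*(1/5395185) = (305*√305/27 + 1193/315)*(1/5395185) = (1193/315 + 305*√305/27)*(1/5395185) = 1193/1699483275 + 61*√305/29133999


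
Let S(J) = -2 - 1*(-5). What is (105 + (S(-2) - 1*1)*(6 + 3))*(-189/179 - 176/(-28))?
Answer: 806019/1253 ≈ 643.27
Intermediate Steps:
S(J) = 3 (S(J) = -2 + 5 = 3)
(105 + (S(-2) - 1*1)*(6 + 3))*(-189/179 - 176/(-28)) = (105 + (3 - 1*1)*(6 + 3))*(-189/179 - 176/(-28)) = (105 + (3 - 1)*9)*(-189*1/179 - 176*(-1/28)) = (105 + 2*9)*(-189/179 + 44/7) = (105 + 18)*(6553/1253) = 123*(6553/1253) = 806019/1253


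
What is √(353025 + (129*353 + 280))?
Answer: √398842 ≈ 631.54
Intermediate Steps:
√(353025 + (129*353 + 280)) = √(353025 + (45537 + 280)) = √(353025 + 45817) = √398842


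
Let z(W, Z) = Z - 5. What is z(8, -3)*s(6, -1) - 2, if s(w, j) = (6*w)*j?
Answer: 286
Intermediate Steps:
z(W, Z) = -5 + Z
s(w, j) = 6*j*w
z(8, -3)*s(6, -1) - 2 = (-5 - 3)*(6*(-1)*6) - 2 = -8*(-36) - 2 = 288 - 2 = 286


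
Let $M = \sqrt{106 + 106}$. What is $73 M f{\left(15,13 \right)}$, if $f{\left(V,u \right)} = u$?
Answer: $1898 \sqrt{53} \approx 13818.0$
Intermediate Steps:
$M = 2 \sqrt{53}$ ($M = \sqrt{212} = 2 \sqrt{53} \approx 14.56$)
$73 M f{\left(15,13 \right)} = 73 \cdot 2 \sqrt{53} \cdot 13 = 146 \sqrt{53} \cdot 13 = 1898 \sqrt{53}$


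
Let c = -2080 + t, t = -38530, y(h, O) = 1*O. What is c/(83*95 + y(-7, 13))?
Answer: -20305/3949 ≈ -5.1418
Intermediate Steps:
y(h, O) = O
c = -40610 (c = -2080 - 38530 = -40610)
c/(83*95 + y(-7, 13)) = -40610/(83*95 + 13) = -40610/(7885 + 13) = -40610/7898 = -40610*1/7898 = -20305/3949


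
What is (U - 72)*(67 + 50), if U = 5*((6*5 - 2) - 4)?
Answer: 5616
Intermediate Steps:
U = 120 (U = 5*((30 - 2) - 4) = 5*(28 - 4) = 5*24 = 120)
(U - 72)*(67 + 50) = (120 - 72)*(67 + 50) = 48*117 = 5616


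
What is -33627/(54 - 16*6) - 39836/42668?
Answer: 119426977/149338 ≈ 799.71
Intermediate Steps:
-33627/(54 - 16*6) - 39836/42668 = -33627/(54 - 96) - 39836*1/42668 = -33627/(-42) - 9959/10667 = -33627*(-1/42) - 9959/10667 = 11209/14 - 9959/10667 = 119426977/149338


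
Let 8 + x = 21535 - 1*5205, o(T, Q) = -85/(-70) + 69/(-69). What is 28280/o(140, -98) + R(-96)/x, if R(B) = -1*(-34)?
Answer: 3231103171/24483 ≈ 1.3197e+5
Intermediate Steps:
o(T, Q) = 3/14 (o(T, Q) = -85*(-1/70) + 69*(-1/69) = 17/14 - 1 = 3/14)
R(B) = 34
x = 16322 (x = -8 + (21535 - 1*5205) = -8 + (21535 - 5205) = -8 + 16330 = 16322)
28280/o(140, -98) + R(-96)/x = 28280/(3/14) + 34/16322 = 28280*(14/3) + 34*(1/16322) = 395920/3 + 17/8161 = 3231103171/24483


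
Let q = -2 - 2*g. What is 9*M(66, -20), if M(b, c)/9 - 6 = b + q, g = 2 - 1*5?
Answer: 6156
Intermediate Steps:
g = -3 (g = 2 - 5 = -3)
q = 4 (q = -2 - 2*(-3) = -2 + 6 = 4)
M(b, c) = 90 + 9*b (M(b, c) = 54 + 9*(b + 4) = 54 + 9*(4 + b) = 54 + (36 + 9*b) = 90 + 9*b)
9*M(66, -20) = 9*(90 + 9*66) = 9*(90 + 594) = 9*684 = 6156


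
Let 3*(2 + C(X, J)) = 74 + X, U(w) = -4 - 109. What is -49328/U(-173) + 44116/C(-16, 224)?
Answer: 4380095/1469 ≈ 2981.7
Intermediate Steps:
U(w) = -113
C(X, J) = 68/3 + X/3 (C(X, J) = -2 + (74 + X)/3 = -2 + (74/3 + X/3) = 68/3 + X/3)
-49328/U(-173) + 44116/C(-16, 224) = -49328/(-113) + 44116/(68/3 + (⅓)*(-16)) = -49328*(-1/113) + 44116/(68/3 - 16/3) = 49328/113 + 44116/(52/3) = 49328/113 + 44116*(3/52) = 49328/113 + 33087/13 = 4380095/1469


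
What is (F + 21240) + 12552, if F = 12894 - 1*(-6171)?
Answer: 52857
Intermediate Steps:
F = 19065 (F = 12894 + 6171 = 19065)
(F + 21240) + 12552 = (19065 + 21240) + 12552 = 40305 + 12552 = 52857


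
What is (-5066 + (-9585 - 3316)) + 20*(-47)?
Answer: -18907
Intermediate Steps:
(-5066 + (-9585 - 3316)) + 20*(-47) = (-5066 - 12901) - 940 = -17967 - 940 = -18907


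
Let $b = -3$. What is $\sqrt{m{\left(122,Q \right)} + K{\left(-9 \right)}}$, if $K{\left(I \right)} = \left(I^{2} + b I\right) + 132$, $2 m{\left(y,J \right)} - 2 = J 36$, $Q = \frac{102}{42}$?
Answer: $\frac{\sqrt{13951}}{7} \approx 16.873$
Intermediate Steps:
$Q = \frac{17}{7}$ ($Q = 102 \cdot \frac{1}{42} = \frac{17}{7} \approx 2.4286$)
$m{\left(y,J \right)} = 1 + 18 J$ ($m{\left(y,J \right)} = 1 + \frac{J 36}{2} = 1 + \frac{36 J}{2} = 1 + 18 J$)
$K{\left(I \right)} = 132 + I^{2} - 3 I$ ($K{\left(I \right)} = \left(I^{2} - 3 I\right) + 132 = 132 + I^{2} - 3 I$)
$\sqrt{m{\left(122,Q \right)} + K{\left(-9 \right)}} = \sqrt{\left(1 + 18 \cdot \frac{17}{7}\right) + \left(132 + \left(-9\right)^{2} - -27\right)} = \sqrt{\left(1 + \frac{306}{7}\right) + \left(132 + 81 + 27\right)} = \sqrt{\frac{313}{7} + 240} = \sqrt{\frac{1993}{7}} = \frac{\sqrt{13951}}{7}$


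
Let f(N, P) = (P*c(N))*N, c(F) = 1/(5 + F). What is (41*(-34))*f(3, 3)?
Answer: -6273/4 ≈ -1568.3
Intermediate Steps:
f(N, P) = N*P/(5 + N) (f(N, P) = (P/(5 + N))*N = N*P/(5 + N))
(41*(-34))*f(3, 3) = (41*(-34))*(3*3/(5 + 3)) = -4182*3/8 = -1394*9/8 = -6273/4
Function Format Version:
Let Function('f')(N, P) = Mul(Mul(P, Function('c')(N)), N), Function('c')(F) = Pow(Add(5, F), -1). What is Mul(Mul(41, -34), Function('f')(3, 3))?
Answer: Rational(-6273, 4) ≈ -1568.3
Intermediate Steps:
Function('f')(N, P) = Mul(N, P, Pow(Add(5, N), -1)) (Function('f')(N, P) = Mul(Mul(P, Pow(Add(5, N), -1)), N) = Mul(N, P, Pow(Add(5, N), -1)))
Mul(Mul(41, -34), Function('f')(3, 3)) = Mul(Mul(41, -34), Mul(3, 3, Pow(Add(5, 3), -1))) = Mul(-1394, Mul(3, 3, Pow(8, -1))) = Mul(-1394, Mul(3, 3, Rational(1, 8))) = Mul(-1394, Rational(9, 8)) = Rational(-6273, 4)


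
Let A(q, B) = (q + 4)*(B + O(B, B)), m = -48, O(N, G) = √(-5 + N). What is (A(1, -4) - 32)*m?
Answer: 2496 - 720*I ≈ 2496.0 - 720.0*I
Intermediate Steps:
A(q, B) = (4 + q)*(B + √(-5 + B)) (A(q, B) = (q + 4)*(B + √(-5 + B)) = (4 + q)*(B + √(-5 + B)))
(A(1, -4) - 32)*m = ((4*(-4) + 4*√(-5 - 4) - 4*1 + 1*√(-5 - 4)) - 32)*(-48) = ((-16 + 4*√(-9) - 4 + 1*√(-9)) - 32)*(-48) = ((-16 + 4*(3*I) - 4 + 1*(3*I)) - 32)*(-48) = ((-16 + 12*I - 4 + 3*I) - 32)*(-48) = ((-20 + 15*I) - 32)*(-48) = (-52 + 15*I)*(-48) = 2496 - 720*I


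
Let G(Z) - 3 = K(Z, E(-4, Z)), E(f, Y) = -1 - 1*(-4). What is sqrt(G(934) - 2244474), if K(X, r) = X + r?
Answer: I*sqrt(2243534) ≈ 1497.8*I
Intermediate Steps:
E(f, Y) = 3 (E(f, Y) = -1 + 4 = 3)
G(Z) = 6 + Z (G(Z) = 3 + (Z + 3) = 3 + (3 + Z) = 6 + Z)
sqrt(G(934) - 2244474) = sqrt((6 + 934) - 2244474) = sqrt(940 - 2244474) = sqrt(-2243534) = I*sqrt(2243534)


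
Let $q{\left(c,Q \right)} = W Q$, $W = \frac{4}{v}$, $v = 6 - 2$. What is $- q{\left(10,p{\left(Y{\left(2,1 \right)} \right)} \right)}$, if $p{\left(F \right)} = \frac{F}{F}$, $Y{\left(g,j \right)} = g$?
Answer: $-1$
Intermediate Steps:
$v = 4$
$p{\left(F \right)} = 1$
$W = 1$ ($W = \frac{4}{4} = 4 \cdot \frac{1}{4} = 1$)
$q{\left(c,Q \right)} = Q$ ($q{\left(c,Q \right)} = 1 Q = Q$)
$- q{\left(10,p{\left(Y{\left(2,1 \right)} \right)} \right)} = \left(-1\right) 1 = -1$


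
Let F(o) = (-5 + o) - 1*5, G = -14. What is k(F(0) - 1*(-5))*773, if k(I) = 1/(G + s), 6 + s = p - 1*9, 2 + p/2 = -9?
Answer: -773/51 ≈ -15.157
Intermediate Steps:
p = -22 (p = -4 + 2*(-9) = -4 - 18 = -22)
F(o) = -10 + o (F(o) = (-5 + o) - 5 = -10 + o)
s = -37 (s = -6 + (-22 - 1*9) = -6 + (-22 - 9) = -6 - 31 = -37)
k(I) = -1/51 (k(I) = 1/(-14 - 37) = 1/(-51) = -1/51)
k(F(0) - 1*(-5))*773 = -1/51*773 = -773/51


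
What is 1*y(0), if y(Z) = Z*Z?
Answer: 0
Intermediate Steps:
y(Z) = Z²
1*y(0) = 1*0² = 1*0 = 0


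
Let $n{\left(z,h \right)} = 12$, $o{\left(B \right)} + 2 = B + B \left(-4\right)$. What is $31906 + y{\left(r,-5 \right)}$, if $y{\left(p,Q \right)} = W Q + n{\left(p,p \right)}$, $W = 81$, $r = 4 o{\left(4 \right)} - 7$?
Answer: $31513$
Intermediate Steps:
$o{\left(B \right)} = -2 - 3 B$ ($o{\left(B \right)} = -2 + \left(B + B \left(-4\right)\right) = -2 + \left(B - 4 B\right) = -2 - 3 B$)
$r = -63$ ($r = 4 \left(-2 - 12\right) - 7 = 4 \left(-14\right) - 7 = -56 - 7 = -63$)
$y{\left(p,Q \right)} = 12 + 81 Q$ ($y{\left(p,Q \right)} = 81 Q + 12 = 12 + 81 Q$)
$31906 + y{\left(r,-5 \right)} = 31906 + \left(12 + 81 \left(-5\right)\right) = 31906 + \left(12 - 405\right) = 31906 - 393 = 31513$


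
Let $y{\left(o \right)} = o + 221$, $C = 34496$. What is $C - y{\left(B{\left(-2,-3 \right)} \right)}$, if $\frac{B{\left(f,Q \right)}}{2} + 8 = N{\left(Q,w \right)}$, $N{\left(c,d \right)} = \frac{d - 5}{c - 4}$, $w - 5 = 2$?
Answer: $\frac{240041}{7} \approx 34292.0$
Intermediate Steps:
$w = 7$ ($w = 5 + 2 = 7$)
$N{\left(c,d \right)} = \frac{-5 + d}{-4 + c}$
$B{\left(f,Q \right)} = -16 + \frac{4}{-4 + Q}$ ($B{\left(f,Q \right)} = -16 + 2 \frac{-5 + 7}{-4 + Q} = -16 + 2 \frac{1}{-4 + Q} 2 = -16 + 2 \frac{2}{-4 + Q} = -16 + \frac{4}{-4 + Q}$)
$y{\left(o \right)} = 221 + o$
$C - y{\left(B{\left(-2,-3 \right)} \right)} = 34496 - \left(221 + \frac{4 \left(17 - -12\right)}{-4 - 3}\right) = 34496 - \left(221 + \frac{4 \left(17 + 12\right)}{-7}\right) = 34496 - \left(221 + 4 \left(- \frac{1}{7}\right) 29\right) = 34496 - \left(221 - \frac{116}{7}\right) = 34496 - \frac{1431}{7} = \frac{240041}{7}$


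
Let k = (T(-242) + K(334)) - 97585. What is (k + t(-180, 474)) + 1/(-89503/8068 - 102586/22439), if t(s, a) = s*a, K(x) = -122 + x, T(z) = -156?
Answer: -518563906461437/2836021665 ≈ -1.8285e+5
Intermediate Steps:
k = -97529 (k = (-156 + (-122 + 334)) - 97585 = (-156 + 212) - 97585 = 56 - 97585 = -97529)
t(s, a) = a*s
(k + t(-180, 474)) + 1/(-89503/8068 - 102586/22439) = (-97529 + 474*(-180)) + 1/(-89503/8068 - 102586/22439) = (-97529 - 85320) + 1/(-89503*1/8068 - 102586*1/22439) = -182849 + 1/(-89503/8068 - 102586/22439) = -182849 + 1/(-2836021665/181037852) = -182849 - 181037852/2836021665 = -518563906461437/2836021665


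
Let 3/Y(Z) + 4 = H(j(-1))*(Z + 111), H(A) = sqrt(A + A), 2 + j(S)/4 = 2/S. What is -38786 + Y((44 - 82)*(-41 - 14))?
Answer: -501053217545/12918404 - 2201*I*sqrt(2)/12918404 ≈ -38786.0 - 0.00024095*I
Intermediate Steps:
j(S) = -8 + 8/S (j(S) = -8 + 4*(2/S) = -8 + 8/S)
H(A) = sqrt(2)*sqrt(A) (H(A) = sqrt(2*A) = sqrt(2)*sqrt(A))
Y(Z) = 3/(-4 + 4*I*sqrt(2)*(111 + Z)) (Y(Z) = 3/(-4 + (sqrt(2)*sqrt(-8 + 8/(-1)))*(Z + 111)) = 3/(-4 + (sqrt(2)*sqrt(-8 + 8*(-1)))*(111 + Z)) = 3/(-4 + (sqrt(2)*sqrt(-8 - 8))*(111 + Z)) = 3/(-4 + (sqrt(2)*sqrt(-16))*(111 + Z)) = 3/(-4 + (sqrt(2)*(4*I))*(111 + Z)) = 3/(-4 + (4*I*sqrt(2))*(111 + Z)) = 3/(-4 + 4*I*sqrt(2)*(111 + Z)))
-38786 + Y((44 - 82)*(-41 - 14)) = -38786 + 3/(4*(-1 + 111*I*sqrt(2) + I*((44 - 82)*(-41 - 14))*sqrt(2))) = -38786 + 3/(4*(-1 + 111*I*sqrt(2) + I*(-38*(-55))*sqrt(2))) = -38786 + 3/(4*(-1 + 111*I*sqrt(2) + I*2090*sqrt(2))) = -38786 + 3/(4*(-1 + 111*I*sqrt(2) + 2090*I*sqrt(2))) = -38786 + 3/(4*(-1 + 2201*I*sqrt(2)))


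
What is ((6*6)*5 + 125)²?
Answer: 93025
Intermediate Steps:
((6*6)*5 + 125)² = (36*5 + 125)² = (180 + 125)² = 305² = 93025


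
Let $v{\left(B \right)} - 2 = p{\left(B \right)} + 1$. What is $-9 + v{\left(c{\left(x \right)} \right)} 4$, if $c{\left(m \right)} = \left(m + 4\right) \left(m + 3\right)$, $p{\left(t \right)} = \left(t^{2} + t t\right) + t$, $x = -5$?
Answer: $43$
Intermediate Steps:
$p{\left(t \right)} = t + 2 t^{2}$ ($p{\left(t \right)} = \left(t^{2} + t^{2}\right) + t = 2 t^{2} + t = t + 2 t^{2}$)
$c{\left(m \right)} = \left(3 + m\right) \left(4 + m\right)$ ($c{\left(m \right)} = \left(4 + m\right) \left(3 + m\right) = \left(3 + m\right) \left(4 + m\right)$)
$v{\left(B \right)} = 3 + B \left(1 + 2 B\right)$ ($v{\left(B \right)} = 2 + \left(B \left(1 + 2 B\right) + 1\right) = 2 + \left(1 + B \left(1 + 2 B\right)\right) = 3 + B \left(1 + 2 B\right)$)
$-9 + v{\left(c{\left(x \right)} \right)} 4 = -9 + \left(3 + \left(12 + \left(-5\right)^{2} + 7 \left(-5\right)\right) \left(1 + 2 \left(12 + \left(-5\right)^{2} + 7 \left(-5\right)\right)\right)\right) 4 = -9 + \left(3 + \left(12 + 25 - 35\right) \left(1 + 2 \left(12 + 25 - 35\right)\right)\right) 4 = -9 + \left(3 + 2 \left(1 + 2 \cdot 2\right)\right) 4 = -9 + \left(3 + 2 \left(1 + 4\right)\right) 4 = -9 + \left(3 + 2 \cdot 5\right) 4 = -9 + \left(3 + 10\right) 4 = -9 + 13 \cdot 4 = -9 + 52 = 43$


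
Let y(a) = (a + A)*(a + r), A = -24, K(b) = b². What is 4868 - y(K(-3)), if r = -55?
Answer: 4178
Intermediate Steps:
y(a) = (-55 + a)*(-24 + a) (y(a) = (a - 24)*(a - 55) = (-24 + a)*(-55 + a) = (-55 + a)*(-24 + a))
4868 - y(K(-3)) = 4868 - (1320 + ((-3)²)² - 79*(-3)²) = 4868 - (1320 + 9² - 79*9) = 4868 - (1320 + 81 - 711) = 4868 - 1*690 = 4868 - 690 = 4178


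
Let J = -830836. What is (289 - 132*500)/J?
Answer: 65711/830836 ≈ 0.079090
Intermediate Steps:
(289 - 132*500)/J = (289 - 132*500)/(-830836) = (289 - 66000)*(-1/830836) = -65711*(-1/830836) = 65711/830836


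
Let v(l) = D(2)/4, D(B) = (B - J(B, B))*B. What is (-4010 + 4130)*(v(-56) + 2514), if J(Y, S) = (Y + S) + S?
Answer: 301440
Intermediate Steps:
J(Y, S) = Y + 2*S (J(Y, S) = (S + Y) + S = Y + 2*S)
D(B) = -2*B² (D(B) = (B - (B + 2*B))*B = (B - 3*B)*B = (-2*B)*B = -2*B²)
v(l) = -2 (v(l) = -2*2²/4 = -2*4*(¼) = -8*¼ = -2)
(-4010 + 4130)*(v(-56) + 2514) = (-4010 + 4130)*(-2 + 2514) = 120*2512 = 301440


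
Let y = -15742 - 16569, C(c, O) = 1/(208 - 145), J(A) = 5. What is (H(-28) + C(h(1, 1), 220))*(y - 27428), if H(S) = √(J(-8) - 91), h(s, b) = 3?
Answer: -19913/21 - 59739*I*√86 ≈ -948.24 - 5.54e+5*I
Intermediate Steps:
H(S) = I*√86 (H(S) = √(5 - 91) = √(-86) = I*√86)
C(c, O) = 1/63
y = -32311
(H(-28) + C(h(1, 1), 220))*(y - 27428) = (I*√86 + 1/63)*(-32311 - 27428) = (1/63 + I*√86)*(-59739) = -19913/21 - 59739*I*√86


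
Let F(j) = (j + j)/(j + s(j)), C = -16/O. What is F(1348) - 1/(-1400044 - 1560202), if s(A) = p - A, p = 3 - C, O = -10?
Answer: 39904116087/20721722 ≈ 1925.7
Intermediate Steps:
C = 8/5 (C = -16/(-10) = -16*(-1/10) = 8/5 ≈ 1.6000)
p = 7/5 (p = 3 - 1*8/5 = 3 - 8/5 = 7/5 ≈ 1.4000)
s(A) = 7/5 - A
F(j) = 10*j/7 (F(j) = (j + j)/(j + (7/5 - j)) = (2*j)/(7/5) = (2*j)*(5/7) = 10*j/7)
F(1348) - 1/(-1400044 - 1560202) = (10/7)*1348 - 1/(-1400044 - 1560202) = 13480/7 - 1/(-2960246) = 13480/7 - 1*(-1/2960246) = 13480/7 + 1/2960246 = 39904116087/20721722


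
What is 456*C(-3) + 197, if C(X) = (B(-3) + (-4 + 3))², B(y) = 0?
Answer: 653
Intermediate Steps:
C(X) = 1 (C(X) = (0 + (-4 + 3))² = (0 - 1)² = (-1)² = 1)
456*C(-3) + 197 = 456*1 + 197 = 456 + 197 = 653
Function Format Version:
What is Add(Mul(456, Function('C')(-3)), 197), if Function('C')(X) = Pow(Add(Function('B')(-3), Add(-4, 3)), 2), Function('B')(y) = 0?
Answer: 653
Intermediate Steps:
Function('C')(X) = 1 (Function('C')(X) = Pow(Add(0, Add(-4, 3)), 2) = Pow(Add(0, -1), 2) = Pow(-1, 2) = 1)
Add(Mul(456, Function('C')(-3)), 197) = Add(Mul(456, 1), 197) = Add(456, 197) = 653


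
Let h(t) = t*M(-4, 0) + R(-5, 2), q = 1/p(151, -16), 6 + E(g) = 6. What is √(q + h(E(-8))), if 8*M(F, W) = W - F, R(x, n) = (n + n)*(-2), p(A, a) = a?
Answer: I*√129/4 ≈ 2.8395*I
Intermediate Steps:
R(x, n) = -4*n (R(x, n) = (2*n)*(-2) = -4*n)
E(g) = 0 (E(g) = -6 + 6 = 0)
q = -1/16 (q = 1/(-16) = -1/16 ≈ -0.062500)
M(F, W) = -F/8 + W/8 (M(F, W) = (W - F)/8 = -F/8 + W/8)
h(t) = -8 + t/2 (h(t) = t*(-⅛*(-4) + (⅛)*0) - 4*2 = t*(½ + 0) - 8 = t*(½) - 8 = t/2 - 8 = -8 + t/2)
√(q + h(E(-8))) = √(-1/16 + (-8 + (½)*0)) = √(-1/16 + (-8 + 0)) = √(-1/16 - 8) = √(-129/16) = I*√129/4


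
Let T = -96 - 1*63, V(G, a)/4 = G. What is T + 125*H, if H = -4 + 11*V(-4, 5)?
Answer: -22659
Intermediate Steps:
V(G, a) = 4*G
T = -159 (T = -96 - 63 = -159)
H = -180 (H = -4 + 11*(4*(-4)) = -4 + 11*(-16) = -4 - 176 = -180)
T + 125*H = -159 + 125*(-180) = -159 - 22500 = -22659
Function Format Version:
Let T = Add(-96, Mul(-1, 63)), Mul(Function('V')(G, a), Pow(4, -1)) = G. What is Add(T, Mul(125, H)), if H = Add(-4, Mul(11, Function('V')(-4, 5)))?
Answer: -22659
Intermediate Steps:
Function('V')(G, a) = Mul(4, G)
T = -159 (T = Add(-96, -63) = -159)
H = -180 (H = Add(-4, Mul(11, Mul(4, -4))) = Add(-4, Mul(11, -16)) = Add(-4, -176) = -180)
Add(T, Mul(125, H)) = Add(-159, Mul(125, -180)) = Add(-159, -22500) = -22659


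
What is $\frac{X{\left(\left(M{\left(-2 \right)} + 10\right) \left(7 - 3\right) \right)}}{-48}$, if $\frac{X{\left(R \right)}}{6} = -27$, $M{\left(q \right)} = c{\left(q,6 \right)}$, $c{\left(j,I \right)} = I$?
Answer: $\frac{27}{8} \approx 3.375$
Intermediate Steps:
$M{\left(q \right)} = 6$
$X{\left(R \right)} = -162$ ($X{\left(R \right)} = 6 \left(-27\right) = -162$)
$\frac{X{\left(\left(M{\left(-2 \right)} + 10\right) \left(7 - 3\right) \right)}}{-48} = - \frac{162}{-48} = \left(-162\right) \left(- \frac{1}{48}\right) = \frac{27}{8}$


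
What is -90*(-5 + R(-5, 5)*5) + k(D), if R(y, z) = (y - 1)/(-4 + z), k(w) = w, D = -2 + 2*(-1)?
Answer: 3146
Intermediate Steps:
D = -4 (D = -2 - 2 = -4)
R(y, z) = (-1 + y)/(-4 + z)
-90*(-5 + R(-5, 5)*5) + k(D) = -90*(-5 + ((-1 - 5)/(-4 + 5))*5) - 4 = -90*(-5 + (-6/1)*5) - 4 = -90*(-5 + (1*(-6))*5) - 4 = -90*(-5 - 6*5) - 4 = -90*(-5 - 30) - 4 = -(-3150) - 4 = -90*(-35) - 4 = 3150 - 4 = 3146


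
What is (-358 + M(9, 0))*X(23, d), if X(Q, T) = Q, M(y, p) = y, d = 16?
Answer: -8027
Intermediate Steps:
(-358 + M(9, 0))*X(23, d) = (-358 + 9)*23 = -349*23 = -8027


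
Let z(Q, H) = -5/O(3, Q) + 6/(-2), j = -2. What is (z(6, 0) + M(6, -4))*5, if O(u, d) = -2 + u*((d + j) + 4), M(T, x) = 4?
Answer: 85/22 ≈ 3.8636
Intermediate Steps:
O(u, d) = -2 + u*(2 + d) (O(u, d) = -2 + u*((d - 2) + 4) = -2 + u*((-2 + d) + 4) = -2 + u*(2 + d))
z(Q, H) = -3 - 5/(4 + 3*Q) (z(Q, H) = -5/(-2 + 2*3 + Q*3) + 6/(-2) = -5/(-2 + 6 + 3*Q) + 6*(-1/2) = -5/(4 + 3*Q) - 3 = -3 - 5/(4 + 3*Q))
(z(6, 0) + M(6, -4))*5 = ((-17 - 9*6)/(4 + 3*6) + 4)*5 = ((-17 - 54)/(4 + 18) + 4)*5 = (-71/22 + 4)*5 = (17/22)*5 = 85/22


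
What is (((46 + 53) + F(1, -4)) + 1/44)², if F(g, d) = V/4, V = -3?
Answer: 1168561/121 ≈ 9657.5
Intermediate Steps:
F(g, d) = -¾ (F(g, d) = -3/4 = -3*¼ = -¾)
(((46 + 53) + F(1, -4)) + 1/44)² = (((46 + 53) - ¾) + 1/44)² = ((99 - ¾) + 1/44)² = (393/4 + 1/44)² = (1081/11)² = 1168561/121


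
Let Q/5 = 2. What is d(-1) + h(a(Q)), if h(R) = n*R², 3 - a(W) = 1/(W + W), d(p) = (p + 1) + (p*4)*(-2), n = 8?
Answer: 3881/50 ≈ 77.620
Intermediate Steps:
d(p) = 1 - 7*p (d(p) = (1 + p) + (4*p)*(-2) = (1 + p) - 8*p = 1 - 7*p)
Q = 10 (Q = 5*2 = 10)
a(W) = 3 - 1/(2*W) (a(W) = 3 - 1/(W + W) = 3 - 1/(2*W))
h(R) = 8*R²
d(-1) + h(a(Q)) = (1 - 7*(-1)) + 8*(3 - ½/10)² = (1 + 7) + 8*(3 - ½*⅒)² = 8 + 8*(3 - 1/20)² = 8 + 8*(59/20)² = 8 + 8*(3481/400) = 8 + 3481/50 = 3881/50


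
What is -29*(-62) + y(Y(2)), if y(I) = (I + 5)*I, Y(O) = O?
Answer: 1812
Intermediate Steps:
y(I) = I*(5 + I) (y(I) = (5 + I)*I = I*(5 + I))
-29*(-62) + y(Y(2)) = -29*(-62) + 2*(5 + 2) = 1798 + 2*7 = 1798 + 14 = 1812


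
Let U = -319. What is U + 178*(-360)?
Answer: -64399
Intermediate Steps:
U + 178*(-360) = -319 + 178*(-360) = -319 - 64080 = -64399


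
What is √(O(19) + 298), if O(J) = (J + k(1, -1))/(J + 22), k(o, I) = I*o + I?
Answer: √501635/41 ≈ 17.275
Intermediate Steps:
k(o, I) = I + I*o
O(J) = (-2 + J)/(22 + J) (O(J) = (J - (1 + 1))/(J + 22) = (J - 1*2)/(22 + J) = (J - 2)/(22 + J) = (-2 + J)/(22 + J))
√(O(19) + 298) = √((-2 + 19)/(22 + 19) + 298) = √(17/41 + 298) = √(12235/41) = √501635/41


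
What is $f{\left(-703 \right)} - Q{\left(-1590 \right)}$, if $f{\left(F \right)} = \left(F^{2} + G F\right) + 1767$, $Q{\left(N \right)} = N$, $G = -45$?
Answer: $529201$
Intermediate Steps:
$f{\left(F \right)} = 1767 + F^{2} - 45 F$ ($f{\left(F \right)} = \left(F^{2} - 45 F\right) + 1767 = 1767 + F^{2} - 45 F$)
$f{\left(-703 \right)} - Q{\left(-1590 \right)} = \left(1767 + \left(-703\right)^{2} - -31635\right) - -1590 = \left(1767 + 494209 + 31635\right) + 1590 = 527611 + 1590 = 529201$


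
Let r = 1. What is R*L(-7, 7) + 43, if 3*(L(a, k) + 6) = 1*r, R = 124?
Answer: -1979/3 ≈ -659.67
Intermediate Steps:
L(a, k) = -17/3 (L(a, k) = -6 + (1*1)/3 = -6 + (⅓)*1 = -6 + ⅓ = -17/3)
R*L(-7, 7) + 43 = 124*(-17/3) + 43 = -2108/3 + 43 = -1979/3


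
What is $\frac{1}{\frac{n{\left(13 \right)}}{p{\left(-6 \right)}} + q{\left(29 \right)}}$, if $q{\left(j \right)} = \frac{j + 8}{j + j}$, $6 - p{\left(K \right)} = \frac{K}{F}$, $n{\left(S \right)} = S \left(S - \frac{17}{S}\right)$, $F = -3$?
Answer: $\frac{58}{2241} \approx 0.025881$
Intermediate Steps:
$p{\left(K \right)} = 6 + \frac{K}{3}$ ($p{\left(K \right)} = 6 - \frac{K}{-3} = 6 - K \left(- \frac{1}{3}\right) = 6 - - \frac{K}{3} = 6 + \frac{K}{3}$)
$q{\left(j \right)} = \frac{8 + j}{2 j}$
$\frac{1}{\frac{n{\left(13 \right)}}{p{\left(-6 \right)}} + q{\left(29 \right)}} = \frac{1}{\frac{-17 + 13^{2}}{6 + \frac{1}{3} \left(-6\right)} + \frac{8 + 29}{2 \cdot 29}} = \frac{1}{\frac{-17 + 169}{6 - 2} + \frac{1}{2} \cdot \frac{1}{29} \cdot 37} = \frac{1}{\frac{152}{4} + \frac{37}{58}} = \frac{1}{152 \cdot \frac{1}{4} + \frac{37}{58}} = \frac{1}{38 + \frac{37}{58}} = \frac{1}{\frac{2241}{58}} = \frac{58}{2241}$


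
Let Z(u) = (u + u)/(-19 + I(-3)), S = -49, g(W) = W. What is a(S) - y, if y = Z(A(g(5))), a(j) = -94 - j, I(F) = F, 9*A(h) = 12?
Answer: -1481/33 ≈ -44.879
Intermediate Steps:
A(h) = 4/3 (A(h) = (1/9)*12 = 4/3)
Z(u) = -u/11 (Z(u) = (u + u)/(-19 - 3) = (2*u)/(-22) = (2*u)*(-1/22) = -u/11)
y = -4/33 (y = -1/11*4/3 = -4/33 ≈ -0.12121)
a(S) - y = (-94 - 1*(-49)) - 1*(-4/33) = (-94 + 49) + 4/33 = -45 + 4/33 = -1481/33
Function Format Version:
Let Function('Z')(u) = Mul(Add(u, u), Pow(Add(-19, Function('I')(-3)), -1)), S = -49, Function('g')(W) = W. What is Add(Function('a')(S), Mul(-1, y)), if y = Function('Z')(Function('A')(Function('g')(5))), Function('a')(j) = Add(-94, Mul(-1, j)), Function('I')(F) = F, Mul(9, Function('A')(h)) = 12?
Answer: Rational(-1481, 33) ≈ -44.879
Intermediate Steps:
Function('A')(h) = Rational(4, 3) (Function('A')(h) = Mul(Rational(1, 9), 12) = Rational(4, 3))
Function('Z')(u) = Mul(Rational(-1, 11), u) (Function('Z')(u) = Mul(Add(u, u), Pow(Add(-19, -3), -1)) = Mul(Mul(2, u), Pow(-22, -1)) = Mul(Mul(2, u), Rational(-1, 22)) = Mul(Rational(-1, 11), u))
y = Rational(-4, 33) (y = Mul(Rational(-1, 11), Rational(4, 3)) = Rational(-4, 33) ≈ -0.12121)
Add(Function('a')(S), Mul(-1, y)) = Add(Add(-94, Mul(-1, -49)), Mul(-1, Rational(-4, 33))) = Add(Add(-94, 49), Rational(4, 33)) = Add(-45, Rational(4, 33)) = Rational(-1481, 33)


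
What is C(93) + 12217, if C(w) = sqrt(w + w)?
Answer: 12217 + sqrt(186) ≈ 12231.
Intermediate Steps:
C(w) = sqrt(2)*sqrt(w) (C(w) = sqrt(2*w) = sqrt(2)*sqrt(w))
C(93) + 12217 = sqrt(2)*sqrt(93) + 12217 = sqrt(186) + 12217 = 12217 + sqrt(186)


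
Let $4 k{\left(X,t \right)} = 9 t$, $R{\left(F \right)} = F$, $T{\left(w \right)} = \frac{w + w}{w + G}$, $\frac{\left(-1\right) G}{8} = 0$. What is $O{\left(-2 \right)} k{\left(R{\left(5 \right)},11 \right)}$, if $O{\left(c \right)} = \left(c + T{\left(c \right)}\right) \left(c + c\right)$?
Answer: $0$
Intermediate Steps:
$G = 0$ ($G = \left(-8\right) 0 = 0$)
$T{\left(w \right)} = 2$ ($T{\left(w \right)} = \frac{w + w}{w + 0} = \frac{2 w}{w} = 2$)
$O{\left(c \right)} = 2 c \left(2 + c\right)$ ($O{\left(c \right)} = \left(c + 2\right) \left(c + c\right) = \left(2 + c\right) 2 c = 2 c \left(2 + c\right)$)
$k{\left(X,t \right)} = \frac{9 t}{4}$
$O{\left(-2 \right)} k{\left(R{\left(5 \right)},11 \right)} = 2 \left(-2\right) \left(2 - 2\right) \frac{9}{4} \cdot 11 = 2 \left(-2\right) 0 \cdot \frac{99}{4} = 0 \cdot \frac{99}{4} = 0$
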